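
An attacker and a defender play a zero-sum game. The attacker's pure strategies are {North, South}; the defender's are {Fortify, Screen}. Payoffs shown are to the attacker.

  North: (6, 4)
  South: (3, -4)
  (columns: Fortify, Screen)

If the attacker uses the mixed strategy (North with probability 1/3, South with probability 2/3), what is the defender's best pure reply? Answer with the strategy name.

Screen

If the defender plays Fortify, the attacker's expected payoff is (1/3)·6 + (2/3)·3 = 4.
If the defender plays Screen, the attacker's expected payoff is (1/3)·4 + (2/3)·(-4) = -4/3.
The defender minimizes the attacker's payoff; the smallest is -4/3, so the best response is Screen.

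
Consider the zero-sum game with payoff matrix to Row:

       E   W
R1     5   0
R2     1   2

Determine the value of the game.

5/3

Row minima: R1 → 0, R2 → 1; maximin = 1.
Column maxima: E → 5, W → 2; minimax = 2.
1 ≠ 2, so there is no saddle point; optimal play is mixed.
Let Row play R1 with probability p. Expected payoff against E: 5p + 1(1−p) = 4p + 1; against W: 0p + 2(1−p) = −2p + 2.
Setting these equal: 4p + 1 = −2p + 2 ⇒ 6p = 1 ⇒ p = 1/6, and the value is (4)·(1/6) + 1 = 5/3.
For Column: with q = P(E), equating R1's and R2's payoffs gives 5q = −q + 2 ⇒ q = 1/3.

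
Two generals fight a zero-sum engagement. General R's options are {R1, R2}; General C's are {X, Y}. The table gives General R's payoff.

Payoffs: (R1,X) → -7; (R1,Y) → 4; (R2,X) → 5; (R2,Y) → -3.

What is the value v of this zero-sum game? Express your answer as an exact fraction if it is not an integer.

-1/19

Row minima: R1 → -7, R2 → -3; maximin = -3.
Column maxima: X → 5, Y → 4; minimax = 4.
-3 ≠ 4, so there is no saddle point; optimal play is mixed.
Let General R play R1 with probability p. Expected payoff against X: (-7)p + 5(1−p) = −12p + 5; against Y: 4p + (-3)(1−p) = 7p − 3.
Setting these equal: −12p + 5 = 7p − 3 ⇒ −19p = -8 ⇒ p = 8/19, and the value is (-12)·(8/19) + 5 = -1/19.
For General C: with q = P(X), equating R1's and R2's payoffs gives −11q + 4 = 8q − 3 ⇒ q = 7/19.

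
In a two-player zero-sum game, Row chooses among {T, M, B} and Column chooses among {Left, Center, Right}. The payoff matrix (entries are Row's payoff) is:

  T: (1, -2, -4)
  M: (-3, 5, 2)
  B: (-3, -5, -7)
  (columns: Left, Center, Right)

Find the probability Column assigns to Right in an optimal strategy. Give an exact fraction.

2/5

Row minima: T → -4, M → -3, B → -7; maximin = -3.
Column maxima: Left → 1, Center → 5, Right → 2; minimax = 1.
-3 ≠ 1, so there is no saddle point; optimal play is mixed.
B is strictly dominated by T, so Row never plays it.
Center is strictly dominated by Right (it gives Row strictly more in every row), so Column never plays it.
On the remaining 2×2 (T, M vs Left, Right):
Let Row play T with probability p. Expected payoff against Left: 1p + (-3)(1−p) = 4p − 3; against Right: (-4)p + 2(1−p) = −6p + 2.
Setting these equal: 4p − 3 = −6p + 2 ⇒ 10p = 5 ⇒ p = 1/2, and the value is (4)·(1/2) − 3 = -1.
For Column: with q = P(Left), equating T's and M's payoffs gives 5q − 4 = −5q + 2 ⇒ q = 3/5.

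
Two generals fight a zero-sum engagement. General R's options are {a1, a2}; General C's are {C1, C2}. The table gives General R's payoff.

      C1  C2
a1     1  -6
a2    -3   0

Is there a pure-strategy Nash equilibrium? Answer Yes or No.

No

Row minima: a1 → -6, a2 → -3; maximin = -3.
Column maxima: C1 → 1, C2 → 0; minimax = 0.
-3 ≠ 0, so no pure-strategy equilibrium exists.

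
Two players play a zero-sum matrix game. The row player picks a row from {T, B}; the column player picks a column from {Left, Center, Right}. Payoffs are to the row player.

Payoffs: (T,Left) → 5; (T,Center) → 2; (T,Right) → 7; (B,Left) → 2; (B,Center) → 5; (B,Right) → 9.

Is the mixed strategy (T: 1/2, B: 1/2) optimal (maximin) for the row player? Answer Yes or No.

Against Left this mix gives (1/2)·5 + (1/2)·2 = 7/2.
Against Center this mix gives (1/2)·2 + (1/2)·5 = 7/2.
Against Right this mix gives (1/2)·7 + (1/2)·9 = 8.
All of the column player's active replies (Left, Center) yield 7/2, and no column does worse for the row player. The mix makes the column player indifferent and guarantees 7/2, so it is optimal.

Yes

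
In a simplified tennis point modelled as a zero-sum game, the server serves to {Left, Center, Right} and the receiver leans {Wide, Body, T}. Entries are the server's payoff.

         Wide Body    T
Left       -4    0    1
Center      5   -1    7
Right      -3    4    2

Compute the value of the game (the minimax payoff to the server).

17/13

Row minima: Left → -4, Center → -1, Right → -3; maximin = -1.
Column maxima: Wide → 5, Body → 4, T → 7; minimax = 4.
-1 ≠ 4, so there is no saddle point; optimal play is mixed.
Left is strictly dominated by Right, so the server never plays it.
T is strictly dominated by Wide (it gives the server strictly more in every row), so the receiver never plays it.
On the remaining 2×2 (Center, Right vs Wide, Body):
Let the server play Center with probability p. Expected payoff against Wide: 5p + (-3)(1−p) = 8p − 3; against Body: (-1)p + 4(1−p) = −5p + 4.
Setting these equal: 8p − 3 = −5p + 4 ⇒ 13p = 7 ⇒ p = 7/13, and the value is (8)·(7/13) − 3 = 17/13.
For the receiver: with q = P(Wide), equating Center's and Right's payoffs gives 6q − 1 = −7q + 4 ⇒ q = 5/13.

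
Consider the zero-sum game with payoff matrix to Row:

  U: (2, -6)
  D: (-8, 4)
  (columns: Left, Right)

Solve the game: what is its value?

-2

Row minima: U → -6, D → -8; maximin = -6.
Column maxima: Left → 2, Right → 4; minimax = 2.
-6 ≠ 2, so there is no saddle point; optimal play is mixed.
Let Row play U with probability p. Expected payoff against Left: 2p + (-8)(1−p) = 10p − 8; against Right: (-6)p + 4(1−p) = −10p + 4.
Setting these equal: 10p − 8 = −10p + 4 ⇒ 20p = 12 ⇒ p = 3/5, and the value is (10)·(3/5) − 8 = -2.
For Column: with q = P(Left), equating U's and D's payoffs gives 8q − 6 = −12q + 4 ⇒ q = 1/2.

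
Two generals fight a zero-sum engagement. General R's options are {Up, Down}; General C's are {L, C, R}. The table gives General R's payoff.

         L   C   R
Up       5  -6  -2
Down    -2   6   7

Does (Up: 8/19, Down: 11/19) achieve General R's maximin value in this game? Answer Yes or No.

Yes

Against L this mix gives (8/19)·5 + (11/19)·(-2) = 18/19.
Against C this mix gives (8/19)·(-6) + (11/19)·6 = 18/19.
Against R this mix gives (8/19)·(-2) + (11/19)·7 = 61/19.
All of General C's active replies (L, C) yield 18/19, and no column does worse for General R. The mix makes General C indifferent and guarantees 18/19, so it is optimal.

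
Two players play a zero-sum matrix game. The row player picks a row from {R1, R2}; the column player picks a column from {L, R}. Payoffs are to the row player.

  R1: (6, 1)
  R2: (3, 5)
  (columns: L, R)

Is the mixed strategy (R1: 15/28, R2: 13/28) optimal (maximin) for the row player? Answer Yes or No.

No

Against L this mix gives (15/28)·6 + (13/28)·3 = 129/28.
Against R this mix gives (15/28)·1 + (13/28)·5 = 20/7.
The column player will play R, holding the row player to 20/7. Shifting weight toward the row that does better against R would raise this floor (the equalizing mix achieves 27/7 against both R and L), so the proposed strategy is not optimal.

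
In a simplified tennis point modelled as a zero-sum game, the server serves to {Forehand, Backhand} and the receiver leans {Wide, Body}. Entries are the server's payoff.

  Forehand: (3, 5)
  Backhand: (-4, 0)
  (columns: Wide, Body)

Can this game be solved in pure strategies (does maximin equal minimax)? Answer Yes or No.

Yes

Row minima: Forehand → 3, Backhand → -4; maximin = 3.
Column maxima: Wide → 3, Body → 5; minimax = 3.
maximin = minimax = 3, so a saddle point exists.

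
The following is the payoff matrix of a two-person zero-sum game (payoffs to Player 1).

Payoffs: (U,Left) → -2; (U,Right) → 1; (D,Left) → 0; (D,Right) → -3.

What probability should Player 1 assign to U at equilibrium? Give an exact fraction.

1/2

Row minima: U → -2, D → -3; maximin = -2.
Column maxima: Left → 0, Right → 1; minimax = 0.
-2 ≠ 0, so there is no saddle point; optimal play is mixed.
Let Player 1 play U with probability p. Expected payoff against Left: (-2)p + 0(1−p) = −2p; against Right: 1p + (-3)(1−p) = 4p − 3.
Setting these equal: −2p = 4p − 3 ⇒ −6p = -3 ⇒ p = 1/2, and the value is (-2)·(1/2) = -1.
For Player 2: with q = P(Left), equating U's and D's payoffs gives −3q + 1 = 3q − 3 ⇒ q = 2/3.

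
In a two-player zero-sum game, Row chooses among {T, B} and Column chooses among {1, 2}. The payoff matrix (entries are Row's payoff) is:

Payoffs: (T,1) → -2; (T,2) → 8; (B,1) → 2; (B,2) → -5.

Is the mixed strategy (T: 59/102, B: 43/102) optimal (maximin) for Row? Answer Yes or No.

No

Against 1 this mix gives (59/102)·(-2) + (43/102)·2 = -16/51.
Against 2 this mix gives (59/102)·8 + (43/102)·(-5) = 257/102.
Column will play 1, holding Row to -16/51. Shifting weight toward the row that does better against 1 would raise this floor (the equalizing mix achieves 6/17 against both 1 and 2), so the proposed strategy is not optimal.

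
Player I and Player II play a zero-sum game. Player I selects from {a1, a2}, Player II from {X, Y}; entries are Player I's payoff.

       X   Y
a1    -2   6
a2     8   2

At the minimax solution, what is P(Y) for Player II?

Row minima: a1 → -2, a2 → 2; maximin = 2.
Column maxima: X → 8, Y → 6; minimax = 6.
2 ≠ 6, so there is no saddle point; optimal play is mixed.
Let Player I play a1 with probability p. Expected payoff against X: (-2)p + 8(1−p) = −10p + 8; against Y: 6p + 2(1−p) = 4p + 2.
Setting these equal: −10p + 8 = 4p + 2 ⇒ −14p = -6 ⇒ p = 3/7, and the value is (-10)·(3/7) + 8 = 26/7.
For Player II: with q = P(X), equating a1's and a2's payoffs gives −8q + 6 = 6q + 2 ⇒ q = 2/7.

5/7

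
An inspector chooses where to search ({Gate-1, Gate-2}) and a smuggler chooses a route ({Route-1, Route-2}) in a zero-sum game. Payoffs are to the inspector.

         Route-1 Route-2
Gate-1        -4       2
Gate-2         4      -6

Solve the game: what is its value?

-1

Row minima: Gate-1 → -4, Gate-2 → -6; maximin = -4.
Column maxima: Route-1 → 4, Route-2 → 2; minimax = 2.
-4 ≠ 2, so there is no saddle point; optimal play is mixed.
Let the inspector play Gate-1 with probability p. Expected payoff against Route-1: (-4)p + 4(1−p) = −8p + 4; against Route-2: 2p + (-6)(1−p) = 8p − 6.
Setting these equal: −8p + 4 = 8p − 6 ⇒ −16p = -10 ⇒ p = 5/8, and the value is (-8)·(5/8) + 4 = -1.
For the smuggler: with q = P(Route-1), equating Gate-1's and Gate-2's payoffs gives −6q + 2 = 10q − 6 ⇒ q = 1/2.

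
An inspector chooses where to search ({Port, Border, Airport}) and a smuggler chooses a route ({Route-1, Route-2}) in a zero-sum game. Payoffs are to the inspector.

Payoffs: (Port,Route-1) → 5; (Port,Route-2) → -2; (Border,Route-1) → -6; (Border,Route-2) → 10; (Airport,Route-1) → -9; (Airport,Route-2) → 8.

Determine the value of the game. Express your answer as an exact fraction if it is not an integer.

Row minima: Port → -2, Border → -6, Airport → -9; maximin = -2.
Column maxima: Route-1 → 5, Route-2 → 10; minimax = 5.
-2 ≠ 5, so there is no saddle point; optimal play is mixed.
Airport is strictly dominated by Border, so the inspector never plays it.
On the remaining 2×2 (Port, Border vs Route-1, Route-2):
Let the inspector play Port with probability p. Expected payoff against Route-1: 5p + (-6)(1−p) = 11p − 6; against Route-2: (-2)p + 10(1−p) = −12p + 10.
Setting these equal: 11p − 6 = −12p + 10 ⇒ 23p = 16 ⇒ p = 16/23, and the value is (11)·(16/23) − 6 = 38/23.
For the smuggler: with q = P(Route-1), equating Port's and Border's payoffs gives 7q − 2 = −16q + 10 ⇒ q = 12/23.

38/23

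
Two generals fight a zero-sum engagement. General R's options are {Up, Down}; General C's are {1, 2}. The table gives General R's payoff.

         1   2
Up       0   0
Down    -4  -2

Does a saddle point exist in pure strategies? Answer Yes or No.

Row minima: Up → 0, Down → -4; maximin = 0.
Column maxima: 1 → 0, 2 → 0; minimax = 0.
maximin = minimax = 0, so a saddle point exists.

Yes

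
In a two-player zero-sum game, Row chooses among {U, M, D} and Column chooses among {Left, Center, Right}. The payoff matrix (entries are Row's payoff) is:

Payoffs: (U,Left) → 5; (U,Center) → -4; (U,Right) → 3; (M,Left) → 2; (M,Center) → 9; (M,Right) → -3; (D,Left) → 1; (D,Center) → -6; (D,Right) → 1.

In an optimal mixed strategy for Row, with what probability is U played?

12/19

Row minima: U → -4, M → -3, D → -6; maximin = -3.
Column maxima: Left → 5, Center → 9, Right → 3; minimax = 3.
-3 ≠ 3, so there is no saddle point; optimal play is mixed.
D is strictly dominated by U, so Row never plays it.
With D eliminated, Left is strictly dominated by Right (it gives Row strictly more in every remaining row), so Column never plays it.
On the remaining 2×2 (U, M vs Center, Right):
Let Row play U with probability p. Expected payoff against Center: (-4)p + 9(1−p) = −13p + 9; against Right: 3p + (-3)(1−p) = 6p − 3.
Setting these equal: −13p + 9 = 6p − 3 ⇒ −19p = -12 ⇒ p = 12/19, and the value is (-13)·(12/19) + 9 = 15/19.
For Column: with q = P(Center), equating U's and M's payoffs gives −7q + 3 = 12q − 3 ⇒ q = 6/19.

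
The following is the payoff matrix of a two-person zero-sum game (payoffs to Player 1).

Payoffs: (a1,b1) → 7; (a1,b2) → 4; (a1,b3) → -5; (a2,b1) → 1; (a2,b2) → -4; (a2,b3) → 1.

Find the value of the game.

Row minima: a1 → -5, a2 → -4; maximin = -4.
Column maxima: b1 → 7, b2 → 4, b3 → 1; minimax = 1.
-4 ≠ 1, so there is no saddle point; optimal play is mixed.
b1 is strictly dominated by b2 (it gives Player 1 strictly more in every row), so Player 2 never plays it.
On the remaining 2×2 (a1, a2 vs b2, b3):
Let Player 1 play a1 with probability p. Expected payoff against b2: 4p + (-4)(1−p) = 8p − 4; against b3: (-5)p + 1(1−p) = −6p + 1.
Setting these equal: 8p − 4 = −6p + 1 ⇒ 14p = 5 ⇒ p = 5/14, and the value is (8)·(5/14) − 4 = -8/7.
For Player 2: with q = P(b2), equating a1's and a2's payoffs gives 9q − 5 = −5q + 1 ⇒ q = 3/7.

-8/7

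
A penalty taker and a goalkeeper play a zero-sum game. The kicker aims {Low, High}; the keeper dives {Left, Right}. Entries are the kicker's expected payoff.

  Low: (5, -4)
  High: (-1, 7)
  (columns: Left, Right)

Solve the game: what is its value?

31/17

Row minima: Low → -4, High → -1; maximin = -1.
Column maxima: Left → 5, Right → 7; minimax = 5.
-1 ≠ 5, so there is no saddle point; optimal play is mixed.
Let the kicker play Low with probability p. Expected payoff against Left: 5p + (-1)(1−p) = 6p − 1; against Right: (-4)p + 7(1−p) = −11p + 7.
Setting these equal: 6p − 1 = −11p + 7 ⇒ 17p = 8 ⇒ p = 8/17, and the value is (6)·(8/17) − 1 = 31/17.
For the keeper: with q = P(Left), equating Low's and High's payoffs gives 9q − 4 = −8q + 7 ⇒ q = 11/17.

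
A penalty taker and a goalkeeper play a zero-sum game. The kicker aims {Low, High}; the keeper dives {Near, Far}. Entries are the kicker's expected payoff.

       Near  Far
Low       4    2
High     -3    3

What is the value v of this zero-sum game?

Row minima: Low → 2, High → -3; maximin = 2.
Column maxima: Near → 4, Far → 3; minimax = 3.
2 ≠ 3, so there is no saddle point; optimal play is mixed.
Let the kicker play Low with probability p. Expected payoff against Near: 4p + (-3)(1−p) = 7p − 3; against Far: 2p + 3(1−p) = −p + 3.
Setting these equal: 7p − 3 = −p + 3 ⇒ 8p = 6 ⇒ p = 3/4, and the value is (7)·(3/4) − 3 = 9/4.
For the keeper: with q = P(Near), equating Low's and High's payoffs gives 2q + 2 = −6q + 3 ⇒ q = 1/8.

9/4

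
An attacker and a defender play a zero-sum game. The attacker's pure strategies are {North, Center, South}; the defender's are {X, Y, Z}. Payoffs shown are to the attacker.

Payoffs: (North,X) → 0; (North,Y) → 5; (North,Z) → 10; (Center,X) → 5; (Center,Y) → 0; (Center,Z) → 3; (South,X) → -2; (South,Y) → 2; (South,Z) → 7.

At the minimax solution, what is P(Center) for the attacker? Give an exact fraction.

1/2

Row minima: North → 0, Center → 0, South → -2; maximin = 0.
Column maxima: X → 5, Y → 5, Z → 10; minimax = 5.
0 ≠ 5, so there is no saddle point; optimal play is mixed.
South is strictly dominated by North, so the attacker never plays it.
Z is strictly dominated by Y (it gives the attacker strictly more in every row), so the defender never plays it.
On the remaining 2×2 (North, Center vs X, Y):
Let the attacker play North with probability p. Expected payoff against X: 0p + 5(1−p) = −5p + 5; against Y: 5p + 0(1−p) = 5p.
Setting these equal: −5p + 5 = 5p ⇒ −10p = -5 ⇒ p = 1/2, and the value is (-5)·(1/2) + 5 = 5/2.
For the defender: with q = P(X), equating North's and Center's payoffs gives −5q + 5 = 5q ⇒ q = 1/2.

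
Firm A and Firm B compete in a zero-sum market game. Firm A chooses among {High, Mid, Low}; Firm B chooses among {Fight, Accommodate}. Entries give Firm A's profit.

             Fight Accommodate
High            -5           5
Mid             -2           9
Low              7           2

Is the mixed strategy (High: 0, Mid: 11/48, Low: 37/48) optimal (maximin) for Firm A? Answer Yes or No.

Against Fight this mix gives (11/48)·(-2) + (37/48)·7 = 79/16.
Against Accommodate this mix gives (11/48)·9 + (37/48)·2 = 173/48.
Firm B will play Accommodate, holding Firm A to 173/48. Shifting weight toward the row that does better against Accommodate would raise this floor (the equalizing mix achieves 67/16 against both Accommodate and Fight), so the proposed strategy is not optimal.

No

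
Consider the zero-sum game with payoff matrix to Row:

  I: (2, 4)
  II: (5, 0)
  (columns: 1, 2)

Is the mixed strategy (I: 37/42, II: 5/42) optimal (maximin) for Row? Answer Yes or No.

No

Against 1 this mix gives (37/42)·2 + (5/42)·5 = 33/14.
Against 2 this mix gives (37/42)·4 + (5/42)·0 = 74/21.
Column will play 1, holding Row to 33/14. Shifting weight toward the row that does better against 1 would raise this floor (the equalizing mix achieves 20/7 against both 1 and 2), so the proposed strategy is not optimal.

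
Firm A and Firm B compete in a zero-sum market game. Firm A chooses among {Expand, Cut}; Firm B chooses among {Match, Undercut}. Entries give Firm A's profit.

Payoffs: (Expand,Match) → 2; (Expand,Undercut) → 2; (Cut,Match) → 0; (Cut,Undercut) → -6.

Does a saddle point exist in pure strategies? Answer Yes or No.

Row minima: Expand → 2, Cut → -6; maximin = 2.
Column maxima: Match → 2, Undercut → 2; minimax = 2.
maximin = minimax = 2, so a saddle point exists.

Yes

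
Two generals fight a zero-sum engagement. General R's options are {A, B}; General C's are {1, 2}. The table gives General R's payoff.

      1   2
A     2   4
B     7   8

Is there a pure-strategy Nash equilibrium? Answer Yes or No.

Row minima: A → 2, B → 7; maximin = 7.
Column maxima: 1 → 7, 2 → 8; minimax = 7.
maximin = minimax = 7, so a saddle point exists.

Yes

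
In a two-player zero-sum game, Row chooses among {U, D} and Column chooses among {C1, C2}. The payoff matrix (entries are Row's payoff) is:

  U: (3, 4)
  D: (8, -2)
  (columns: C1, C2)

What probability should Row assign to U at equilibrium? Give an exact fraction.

10/11

Row minima: U → 3, D → -2; maximin = 3.
Column maxima: C1 → 8, C2 → 4; minimax = 4.
3 ≠ 4, so there is no saddle point; optimal play is mixed.
Let Row play U with probability p. Expected payoff against C1: 3p + 8(1−p) = −5p + 8; against C2: 4p + (-2)(1−p) = 6p − 2.
Setting these equal: −5p + 8 = 6p − 2 ⇒ −11p = -10 ⇒ p = 10/11, and the value is (-5)·(10/11) + 8 = 38/11.
For Column: with q = P(C1), equating U's and D's payoffs gives −q + 4 = 10q − 2 ⇒ q = 6/11.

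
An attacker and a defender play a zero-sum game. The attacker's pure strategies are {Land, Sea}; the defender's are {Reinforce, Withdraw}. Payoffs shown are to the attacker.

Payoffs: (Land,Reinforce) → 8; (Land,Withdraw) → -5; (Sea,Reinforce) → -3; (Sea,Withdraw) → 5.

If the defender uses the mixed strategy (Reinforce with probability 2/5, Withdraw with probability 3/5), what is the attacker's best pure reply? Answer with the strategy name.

Sea

Expected payoff of Land: (2/5)·8 + (3/5)·(-5) = 1/5.
Expected payoff of Sea: (2/5)·(-3) + (3/5)·5 = 9/5.
The largest is 9/5, so the attacker's best response is Sea.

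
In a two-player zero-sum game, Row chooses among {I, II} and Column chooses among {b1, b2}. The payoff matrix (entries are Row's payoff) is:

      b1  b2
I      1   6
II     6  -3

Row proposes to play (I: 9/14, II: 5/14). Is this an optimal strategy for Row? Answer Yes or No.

Against b1 this mix gives (9/14)·1 + (5/14)·6 = 39/14.
Against b2 this mix gives (9/14)·6 + (5/14)·(-3) = 39/14.
All of Column's active replies (b1, b2) yield 39/14, and no column does worse for Row. The mix makes Column indifferent and guarantees 39/14, so it is optimal.

Yes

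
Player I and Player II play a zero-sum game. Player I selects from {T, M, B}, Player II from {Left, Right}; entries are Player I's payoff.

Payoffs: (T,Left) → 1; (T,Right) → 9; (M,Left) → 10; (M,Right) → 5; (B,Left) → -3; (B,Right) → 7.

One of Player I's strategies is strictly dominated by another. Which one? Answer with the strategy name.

B

T gives a strictly higher payoff than B against every column: 1 > -3, 9 > 7.
So B is strictly dominated and Player I never plays it.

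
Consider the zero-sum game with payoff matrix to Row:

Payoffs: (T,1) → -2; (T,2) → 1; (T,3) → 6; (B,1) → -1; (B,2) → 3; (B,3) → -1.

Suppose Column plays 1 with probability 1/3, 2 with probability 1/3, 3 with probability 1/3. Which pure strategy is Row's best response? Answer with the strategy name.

Expected payoff of T: (1/3)·(-2) + (1/3)·1 + (1/3)·6 = 5/3.
Expected payoff of B: (1/3)·(-1) + (1/3)·3 + (1/3)·(-1) = 1/3.
The largest is 5/3, so Row's best response is T.

T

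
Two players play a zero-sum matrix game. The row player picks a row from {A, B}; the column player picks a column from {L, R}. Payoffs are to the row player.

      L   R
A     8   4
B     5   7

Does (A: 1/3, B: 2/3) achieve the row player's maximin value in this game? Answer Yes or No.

Yes

Against L this mix gives (1/3)·8 + (2/3)·5 = 6.
Against R this mix gives (1/3)·4 + (2/3)·7 = 6.
All of the column player's active replies (L, R) yield 6, and no column does worse for the row player. The mix makes the column player indifferent and guarantees 6, so it is optimal.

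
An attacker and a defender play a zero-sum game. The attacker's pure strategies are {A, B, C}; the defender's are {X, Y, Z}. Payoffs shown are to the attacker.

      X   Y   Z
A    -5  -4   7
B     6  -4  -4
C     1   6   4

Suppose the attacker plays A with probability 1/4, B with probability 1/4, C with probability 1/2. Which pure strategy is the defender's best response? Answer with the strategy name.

If the defender plays X, the attacker's expected payoff is (1/4)·(-5) + (1/4)·6 + (1/2)·1 = 3/4.
If the defender plays Y, the attacker's expected payoff is (1/4)·(-4) + (1/4)·(-4) + (1/2)·6 = 1.
If the defender plays Z, the attacker's expected payoff is (1/4)·7 + (1/4)·(-4) + (1/2)·4 = 11/4.
The defender minimizes the attacker's payoff; the smallest is 3/4, so the best response is X.

X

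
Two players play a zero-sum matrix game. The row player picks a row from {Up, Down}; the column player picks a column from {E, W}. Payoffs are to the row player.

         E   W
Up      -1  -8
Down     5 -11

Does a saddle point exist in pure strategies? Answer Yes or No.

Yes

Row minima: Up → -8, Down → -11; maximin = -8.
Column maxima: E → 5, W → -8; minimax = -8.
maximin = minimax = -8, so a saddle point exists.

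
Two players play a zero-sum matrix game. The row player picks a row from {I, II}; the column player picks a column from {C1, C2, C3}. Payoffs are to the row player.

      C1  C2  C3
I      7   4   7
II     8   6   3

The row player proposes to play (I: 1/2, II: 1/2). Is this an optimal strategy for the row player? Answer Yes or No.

Yes

Against C1 this mix gives (1/2)·7 + (1/2)·8 = 15/2.
Against C2 this mix gives (1/2)·4 + (1/2)·6 = 5.
Against C3 this mix gives (1/2)·7 + (1/2)·3 = 5.
All of the column player's active replies (C2, C3) yield 5, and no column does worse for the row player. The mix makes the column player indifferent and guarantees 5, so it is optimal.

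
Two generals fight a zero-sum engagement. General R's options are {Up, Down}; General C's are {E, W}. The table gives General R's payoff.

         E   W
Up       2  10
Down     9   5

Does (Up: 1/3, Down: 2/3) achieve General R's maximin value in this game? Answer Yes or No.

Yes

Against E this mix gives (1/3)·2 + (2/3)·9 = 20/3.
Against W this mix gives (1/3)·10 + (2/3)·5 = 20/3.
All of General C's active replies (E, W) yield 20/3, and no column does worse for General R. The mix makes General C indifferent and guarantees 20/3, so it is optimal.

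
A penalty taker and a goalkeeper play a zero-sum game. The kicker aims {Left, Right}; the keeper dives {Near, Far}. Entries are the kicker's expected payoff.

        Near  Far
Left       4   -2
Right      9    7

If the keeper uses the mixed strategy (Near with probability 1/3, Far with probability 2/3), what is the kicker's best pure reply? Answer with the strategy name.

Right

Expected payoff of Left: (1/3)·4 + (2/3)·(-2) = 0.
Expected payoff of Right: (1/3)·9 + (2/3)·7 = 23/3.
The largest is 23/3, so the kicker's best response is Right.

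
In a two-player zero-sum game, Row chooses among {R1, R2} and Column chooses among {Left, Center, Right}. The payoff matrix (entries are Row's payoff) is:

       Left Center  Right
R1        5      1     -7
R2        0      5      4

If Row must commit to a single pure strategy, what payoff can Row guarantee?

0

Row minima: R1 → -7, R2 → 0.
The best of these is 0.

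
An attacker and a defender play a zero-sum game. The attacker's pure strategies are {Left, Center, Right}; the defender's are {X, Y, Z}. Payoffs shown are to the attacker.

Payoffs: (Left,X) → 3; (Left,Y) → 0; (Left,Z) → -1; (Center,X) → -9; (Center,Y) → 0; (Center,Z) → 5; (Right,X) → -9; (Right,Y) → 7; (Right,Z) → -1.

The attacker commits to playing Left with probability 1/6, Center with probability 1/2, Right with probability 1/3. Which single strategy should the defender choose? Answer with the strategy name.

X

If the defender plays X, the attacker's expected payoff is (1/6)·3 + (1/2)·(-9) + (1/3)·(-9) = -7.
If the defender plays Y, the attacker's expected payoff is (1/6)·0 + (1/2)·0 + (1/3)·7 = 7/3.
If the defender plays Z, the attacker's expected payoff is (1/6)·(-1) + (1/2)·5 + (1/3)·(-1) = 2.
The defender minimizes the attacker's payoff; the smallest is -7, so the best response is X.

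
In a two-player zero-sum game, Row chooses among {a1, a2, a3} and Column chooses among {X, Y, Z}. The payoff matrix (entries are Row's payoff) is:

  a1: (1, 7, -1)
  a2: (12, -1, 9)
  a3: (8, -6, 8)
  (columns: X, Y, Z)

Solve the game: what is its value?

31/9

Row minima: a1 → -1, a2 → -1, a3 → -6; maximin = -1.
Column maxima: X → 12, Y → 7, Z → 9; minimax = 7.
-1 ≠ 7, so there is no saddle point; optimal play is mixed.
a3 is strictly dominated by a2, so Row never plays it.
With a3 eliminated, X is strictly dominated by Z (it gives Row strictly more in every remaining row), so Column never plays it.
On the remaining 2×2 (a1, a2 vs Y, Z):
Let Row play a1 with probability p. Expected payoff against Y: 7p + (-1)(1−p) = 8p − 1; against Z: (-1)p + 9(1−p) = −10p + 9.
Setting these equal: 8p − 1 = −10p + 9 ⇒ 18p = 10 ⇒ p = 5/9, and the value is (8)·(5/9) − 1 = 31/9.
For Column: with q = P(Y), equating a1's and a2's payoffs gives 8q − 1 = −10q + 9 ⇒ q = 5/9.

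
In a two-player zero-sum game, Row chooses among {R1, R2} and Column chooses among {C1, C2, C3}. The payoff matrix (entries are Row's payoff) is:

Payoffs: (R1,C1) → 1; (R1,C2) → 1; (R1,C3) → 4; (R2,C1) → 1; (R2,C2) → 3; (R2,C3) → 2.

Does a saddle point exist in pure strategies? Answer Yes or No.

Yes

Row minima: R1 → 1, R2 → 1; maximin = 1.
Column maxima: C1 → 1, C2 → 3, C3 → 4; minimax = 1.
maximin = minimax = 1, so a saddle point exists.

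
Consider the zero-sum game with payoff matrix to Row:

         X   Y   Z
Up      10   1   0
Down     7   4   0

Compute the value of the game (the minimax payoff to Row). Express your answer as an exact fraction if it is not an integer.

0

Row minima: Up → 0, Down → 0; maximin = 0.
Column maxima: X → 10, Y → 4, Z → 0; minimax = 0.
Since maximin = minimax = 0, there is a saddle point and the value is 0.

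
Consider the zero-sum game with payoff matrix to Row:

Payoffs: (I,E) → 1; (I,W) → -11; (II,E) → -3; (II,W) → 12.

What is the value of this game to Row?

-7/9

Row minima: I → -11, II → -3; maximin = -3.
Column maxima: E → 1, W → 12; minimax = 1.
-3 ≠ 1, so there is no saddle point; optimal play is mixed.
Let Row play I with probability p. Expected payoff against E: 1p + (-3)(1−p) = 4p − 3; against W: (-11)p + 12(1−p) = −23p + 12.
Setting these equal: 4p − 3 = −23p + 12 ⇒ 27p = 15 ⇒ p = 5/9, and the value is (4)·(5/9) − 3 = -7/9.
For Column: with q = P(E), equating I's and II's payoffs gives 12q − 11 = −15q + 12 ⇒ q = 23/27.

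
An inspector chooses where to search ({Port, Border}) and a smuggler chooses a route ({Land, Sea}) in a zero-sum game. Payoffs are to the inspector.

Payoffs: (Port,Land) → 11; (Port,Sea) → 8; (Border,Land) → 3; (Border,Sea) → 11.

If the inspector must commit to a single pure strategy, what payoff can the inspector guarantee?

Row minima: Port → 8, Border → 3.
The best of these is 8.

8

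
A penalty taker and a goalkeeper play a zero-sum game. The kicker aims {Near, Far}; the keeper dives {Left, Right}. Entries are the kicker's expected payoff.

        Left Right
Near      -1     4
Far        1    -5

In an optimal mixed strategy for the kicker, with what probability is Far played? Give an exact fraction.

5/11

Row minima: Near → -1, Far → -5; maximin = -1.
Column maxima: Left → 1, Right → 4; minimax = 1.
-1 ≠ 1, so there is no saddle point; optimal play is mixed.
Let the kicker play Near with probability p. Expected payoff against Left: (-1)p + 1(1−p) = −2p + 1; against Right: 4p + (-5)(1−p) = 9p − 5.
Setting these equal: −2p + 1 = 9p − 5 ⇒ −11p = -6 ⇒ p = 6/11, and the value is (-2)·(6/11) + 1 = -1/11.
For the keeper: with q = P(Left), equating Near's and Far's payoffs gives −5q + 4 = 6q − 5 ⇒ q = 9/11.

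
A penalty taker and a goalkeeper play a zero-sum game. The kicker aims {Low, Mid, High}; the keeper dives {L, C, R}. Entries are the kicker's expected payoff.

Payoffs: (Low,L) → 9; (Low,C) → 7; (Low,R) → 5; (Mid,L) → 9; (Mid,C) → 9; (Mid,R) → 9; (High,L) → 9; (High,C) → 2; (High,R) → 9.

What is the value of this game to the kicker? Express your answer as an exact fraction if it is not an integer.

9

Row minima: Low → 5, Mid → 9, High → 2; maximin = 9.
Column maxima: L → 9, C → 9, R → 9; minimax = 9.
Since maximin = minimax = 9, there is a saddle point and the value is 9.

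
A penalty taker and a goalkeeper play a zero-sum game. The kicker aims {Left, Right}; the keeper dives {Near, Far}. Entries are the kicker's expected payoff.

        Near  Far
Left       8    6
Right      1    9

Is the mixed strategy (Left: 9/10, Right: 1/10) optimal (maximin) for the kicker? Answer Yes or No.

No

Against Near this mix gives (9/10)·8 + (1/10)·1 = 73/10.
Against Far this mix gives (9/10)·6 + (1/10)·9 = 63/10.
The keeper will play Far, holding the kicker to 63/10. Shifting weight toward the row that does better against Far would raise this floor (the equalizing mix achieves 33/5 against both Far and Near), so the proposed strategy is not optimal.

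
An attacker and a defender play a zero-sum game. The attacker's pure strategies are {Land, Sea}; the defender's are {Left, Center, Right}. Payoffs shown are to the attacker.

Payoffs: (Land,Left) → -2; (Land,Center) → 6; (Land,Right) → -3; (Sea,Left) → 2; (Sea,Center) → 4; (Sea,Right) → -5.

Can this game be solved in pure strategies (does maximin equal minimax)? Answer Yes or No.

Yes

Row minima: Land → -3, Sea → -5; maximin = -3.
Column maxima: Left → 2, Center → 6, Right → -3; minimax = -3.
maximin = minimax = -3, so a saddle point exists.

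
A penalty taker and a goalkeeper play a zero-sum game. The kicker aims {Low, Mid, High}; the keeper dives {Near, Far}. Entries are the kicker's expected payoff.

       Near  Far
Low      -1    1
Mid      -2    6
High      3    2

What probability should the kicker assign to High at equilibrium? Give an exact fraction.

8/9

Row minima: Low → -1, Mid → -2, High → 2; maximin = 2.
Column maxima: Near → 3, Far → 6; minimax = 3.
2 ≠ 3, so there is no saddle point; optimal play is mixed.
Low is strictly dominated by High, so the kicker never plays it.
On the remaining 2×2 (Mid, High vs Near, Far):
Let the kicker play Mid with probability p. Expected payoff against Near: (-2)p + 3(1−p) = −5p + 3; against Far: 6p + 2(1−p) = 4p + 2.
Setting these equal: −5p + 3 = 4p + 2 ⇒ −9p = -1 ⇒ p = 1/9, and the value is (-5)·(1/9) + 3 = 22/9.
For the keeper: with q = P(Near), equating Mid's and High's payoffs gives −8q + 6 = q + 2 ⇒ q = 4/9.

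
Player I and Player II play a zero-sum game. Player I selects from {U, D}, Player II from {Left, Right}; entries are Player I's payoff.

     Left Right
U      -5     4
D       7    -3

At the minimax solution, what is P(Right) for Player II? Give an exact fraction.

Row minima: U → -5, D → -3; maximin = -3.
Column maxima: Left → 7, Right → 4; minimax = 4.
-3 ≠ 4, so there is no saddle point; optimal play is mixed.
Let Player I play U with probability p. Expected payoff against Left: (-5)p + 7(1−p) = −12p + 7; against Right: 4p + (-3)(1−p) = 7p − 3.
Setting these equal: −12p + 7 = 7p − 3 ⇒ −19p = -10 ⇒ p = 10/19, and the value is (-12)·(10/19) + 7 = 13/19.
For Player II: with q = P(Left), equating U's and D's payoffs gives −9q + 4 = 10q − 3 ⇒ q = 7/19.

12/19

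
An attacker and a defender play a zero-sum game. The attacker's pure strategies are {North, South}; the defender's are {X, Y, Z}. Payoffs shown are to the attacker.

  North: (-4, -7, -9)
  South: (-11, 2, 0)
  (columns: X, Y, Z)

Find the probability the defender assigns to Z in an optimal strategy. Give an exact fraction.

Row minima: North → -9, South → -11; maximin = -9.
Column maxima: X → -4, Y → 2, Z → 0; minimax = -4.
-9 ≠ -4, so there is no saddle point; optimal play is mixed.
Y is strictly dominated by Z (it gives the attacker strictly more in every row), so the defender never plays it.
On the remaining 2×2 (North, South vs X, Z):
Let the attacker play North with probability p. Expected payoff against X: (-4)p + (-11)(1−p) = 7p − 11; against Z: (-9)p + 0(1−p) = −9p.
Setting these equal: 7p − 11 = −9p ⇒ 16p = 11 ⇒ p = 11/16, and the value is (7)·(11/16) − 11 = -99/16.
For the defender: with q = P(X), equating North's and South's payoffs gives 5q − 9 = −11q ⇒ q = 9/16.

7/16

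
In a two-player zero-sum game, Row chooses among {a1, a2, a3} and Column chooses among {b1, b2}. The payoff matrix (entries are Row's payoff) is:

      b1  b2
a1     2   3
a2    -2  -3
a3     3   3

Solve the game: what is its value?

Row minima: a1 → 2, a2 → -3, a3 → 3; maximin = 3.
Column maxima: b1 → 3, b2 → 3; minimax = 3.
Since maximin = minimax = 3, there is a saddle point and the value is 3.

3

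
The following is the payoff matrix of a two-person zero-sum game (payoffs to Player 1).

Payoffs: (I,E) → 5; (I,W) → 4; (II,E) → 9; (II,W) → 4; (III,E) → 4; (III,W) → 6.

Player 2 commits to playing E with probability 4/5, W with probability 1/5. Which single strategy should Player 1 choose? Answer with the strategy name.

Expected payoff of I: (4/5)·5 + (1/5)·4 = 24/5.
Expected payoff of II: (4/5)·9 + (1/5)·4 = 8.
Expected payoff of III: (4/5)·4 + (1/5)·6 = 22/5.
The largest is 8, so Player 1's best response is II.

II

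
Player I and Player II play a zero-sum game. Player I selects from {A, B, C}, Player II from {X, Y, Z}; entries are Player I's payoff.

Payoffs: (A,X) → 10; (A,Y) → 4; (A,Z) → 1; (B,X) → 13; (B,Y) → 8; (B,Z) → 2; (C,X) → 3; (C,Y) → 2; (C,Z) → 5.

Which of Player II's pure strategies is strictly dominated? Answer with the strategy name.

X

Y holds Player I's payoff strictly below X in every row: 4 < 10, 8 < 13, 2 < 3.
So X is strictly dominated for Player II.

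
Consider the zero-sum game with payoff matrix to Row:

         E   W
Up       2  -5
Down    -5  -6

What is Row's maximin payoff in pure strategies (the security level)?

-5

Row minima: Up → -5, Down → -6.
The best of these is -5.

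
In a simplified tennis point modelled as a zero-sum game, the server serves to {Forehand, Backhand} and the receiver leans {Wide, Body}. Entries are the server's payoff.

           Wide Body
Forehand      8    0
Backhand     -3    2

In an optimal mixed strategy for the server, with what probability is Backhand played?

8/13

Row minima: Forehand → 0, Backhand → -3; maximin = 0.
Column maxima: Wide → 8, Body → 2; minimax = 2.
0 ≠ 2, so there is no saddle point; optimal play is mixed.
Let the server play Forehand with probability p. Expected payoff against Wide: 8p + (-3)(1−p) = 11p − 3; against Body: 0p + 2(1−p) = −2p + 2.
Setting these equal: 11p − 3 = −2p + 2 ⇒ 13p = 5 ⇒ p = 5/13, and the value is (11)·(5/13) − 3 = 16/13.
For the receiver: with q = P(Wide), equating Forehand's and Backhand's payoffs gives 8q = −5q + 2 ⇒ q = 2/13.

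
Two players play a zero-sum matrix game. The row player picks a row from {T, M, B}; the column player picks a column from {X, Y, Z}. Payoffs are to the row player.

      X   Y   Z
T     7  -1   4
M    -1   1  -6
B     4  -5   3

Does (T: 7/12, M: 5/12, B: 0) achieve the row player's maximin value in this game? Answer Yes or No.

Yes

Against X this mix gives (7/12)·7 + (5/12)·(-1) = 11/3.
Against Y this mix gives (7/12)·(-1) + (5/12)·1 = -1/6.
Against Z this mix gives (7/12)·4 + (5/12)·(-6) = -1/6.
All of the column player's active replies (Y, Z) yield -1/6, and no column does worse for the row player. The mix makes the column player indifferent and guarantees -1/6, so it is optimal.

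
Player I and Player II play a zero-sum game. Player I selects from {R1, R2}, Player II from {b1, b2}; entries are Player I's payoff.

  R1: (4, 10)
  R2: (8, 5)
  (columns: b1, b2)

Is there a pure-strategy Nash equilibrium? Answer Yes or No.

No

Row minima: R1 → 4, R2 → 5; maximin = 5.
Column maxima: b1 → 8, b2 → 10; minimax = 8.
5 ≠ 8, so no pure-strategy equilibrium exists.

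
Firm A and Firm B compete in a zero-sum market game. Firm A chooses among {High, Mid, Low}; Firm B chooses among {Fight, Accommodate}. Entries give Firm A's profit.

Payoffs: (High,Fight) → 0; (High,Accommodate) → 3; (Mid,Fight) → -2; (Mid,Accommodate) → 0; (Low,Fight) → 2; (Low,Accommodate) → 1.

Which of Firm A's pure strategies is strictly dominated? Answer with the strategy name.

High gives a strictly higher payoff than Mid against every column: 0 > -2, 3 > 0.
So Mid is strictly dominated and Firm A never plays it.

Mid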